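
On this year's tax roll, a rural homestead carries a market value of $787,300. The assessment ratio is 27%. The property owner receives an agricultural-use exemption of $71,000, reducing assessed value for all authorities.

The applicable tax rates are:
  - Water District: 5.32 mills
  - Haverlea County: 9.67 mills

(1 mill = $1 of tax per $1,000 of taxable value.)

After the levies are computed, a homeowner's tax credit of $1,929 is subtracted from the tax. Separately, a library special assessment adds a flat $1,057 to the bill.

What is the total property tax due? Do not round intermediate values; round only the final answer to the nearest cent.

Assessed value = $787,300 × 0.27 = $212,571
Taxable value = $212,571 − $71,000 = $141,571
Water District: $141,571 × 0.00532 = $753.15772
Haverlea County: $141,571 × 0.00967 = $1,368.99157
Levies subtotal = $2,122.14929
After credit = $2,122.14929 − $1,929 = $193.14929
Total = $193.14929 + $1,057 = $1,250.14929

$1,250.15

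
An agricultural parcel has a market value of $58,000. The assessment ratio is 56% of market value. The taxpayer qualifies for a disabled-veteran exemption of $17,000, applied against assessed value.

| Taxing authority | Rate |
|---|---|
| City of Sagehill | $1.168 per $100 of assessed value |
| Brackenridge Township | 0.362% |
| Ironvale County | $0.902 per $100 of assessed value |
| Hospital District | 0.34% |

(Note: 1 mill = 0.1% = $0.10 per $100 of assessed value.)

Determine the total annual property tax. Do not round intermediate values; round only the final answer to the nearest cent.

Assessed value = $58,000 × 0.56 = $32,480
Taxable value = $32,480 − $17,000 = $15,480
City of Sagehill: $15,480 × 0.01168 = $180.8064
Brackenridge Township: $15,480 × 0.00362 = $56.0376
Ironvale County: $15,480 × 0.00902 = $139.6296
Hospital District: $15,480 × 0.0034 = $52.632
Total = $429.1056

$429.11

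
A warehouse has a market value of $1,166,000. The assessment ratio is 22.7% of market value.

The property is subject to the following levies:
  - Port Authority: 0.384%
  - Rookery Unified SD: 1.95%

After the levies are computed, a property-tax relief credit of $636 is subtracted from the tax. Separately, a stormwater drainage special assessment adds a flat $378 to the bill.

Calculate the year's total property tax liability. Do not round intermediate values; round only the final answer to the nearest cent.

$5,919.68

Assessed value = $1,166,000 × 0.227 = $264,682
Port Authority: $264,682 × 0.00384 = $1,016.37888
Rookery Unified SD: $264,682 × 0.0195 = $5,161.299
Levies subtotal = $6,177.67788
After credit = $6,177.67788 − $636 = $5,541.67788
Total = $5,541.67788 + $378 = $5,919.67788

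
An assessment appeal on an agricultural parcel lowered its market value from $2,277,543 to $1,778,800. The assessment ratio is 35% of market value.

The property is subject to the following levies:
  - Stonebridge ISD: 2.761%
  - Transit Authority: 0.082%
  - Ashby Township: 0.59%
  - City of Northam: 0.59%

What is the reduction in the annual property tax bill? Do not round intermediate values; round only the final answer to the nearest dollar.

Old assessed value = $2,277,543 × 0.35 = $797,140.05
New assessed value = $1,778,800 × 0.35 = $622,580
Combined rate = 0.02761 + 0.00082 + 0.0059 + 0.0059 = 0.04023
Old tax = $797,140.05 × 0.04023 = $32,068.9442115
New tax = $622,580 × 0.04023 = $25,046.3934
Reduction = $32,068.9442115 − $25,046.3934 = $7,022.5508115

$7,023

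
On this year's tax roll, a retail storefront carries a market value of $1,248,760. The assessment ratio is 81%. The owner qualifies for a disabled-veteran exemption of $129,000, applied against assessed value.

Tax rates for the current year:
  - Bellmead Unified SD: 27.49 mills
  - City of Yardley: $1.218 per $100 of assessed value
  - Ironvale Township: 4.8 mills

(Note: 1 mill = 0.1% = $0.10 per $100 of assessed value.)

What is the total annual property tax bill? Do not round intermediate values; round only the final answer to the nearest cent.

$39,244.58

Assessed value = $1,248,760 × 0.81 = $1,011,495.6
Taxable value = $1,011,495.6 − $129,000 = $882,495.6
Bellmead Unified SD: $882,495.6 × 0.02749 = $24,259.804044
City of Yardley: $882,495.6 × 0.01218 = $10,748.796408
Ironvale Township: $882,495.6 × 0.0048 = $4,235.97888
Total = $39,244.579332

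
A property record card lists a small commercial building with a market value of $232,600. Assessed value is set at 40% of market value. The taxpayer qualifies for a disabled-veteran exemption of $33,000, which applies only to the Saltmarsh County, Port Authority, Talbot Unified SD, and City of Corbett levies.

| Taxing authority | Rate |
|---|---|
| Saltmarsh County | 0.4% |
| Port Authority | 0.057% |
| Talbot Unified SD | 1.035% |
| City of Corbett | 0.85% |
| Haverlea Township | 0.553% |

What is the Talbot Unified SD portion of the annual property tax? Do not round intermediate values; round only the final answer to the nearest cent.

Assessed value = $232,600 × 0.4 = $93,040
Talbot Unified SD taxable value = $93,040 − $33,000 = $60,040
Talbot Unified SD levy = $60,040 × 0.01035 = $621.414

$621.41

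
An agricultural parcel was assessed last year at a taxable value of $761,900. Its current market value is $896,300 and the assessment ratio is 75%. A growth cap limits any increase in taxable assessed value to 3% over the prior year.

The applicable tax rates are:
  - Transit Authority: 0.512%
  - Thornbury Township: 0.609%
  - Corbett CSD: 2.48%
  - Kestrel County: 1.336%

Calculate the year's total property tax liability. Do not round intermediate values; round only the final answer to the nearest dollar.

$33,188

Uncapped assessed value = $896,300 × 0.75 = $672,225
Cap limit = $761,900 × 1.03 = $784,757
Taxable assessed value = min($672,225, $784,757) = $672,225 (cap does not bind)
Transit Authority: $672,225 × 0.00512 = $3,441.792
Thornbury Township: $672,225 × 0.00609 = $4,093.85025
Corbett CSD: $672,225 × 0.0248 = $16,671.18
Kestrel County: $672,225 × 0.01336 = $8,980.926
Total = $33,187.74825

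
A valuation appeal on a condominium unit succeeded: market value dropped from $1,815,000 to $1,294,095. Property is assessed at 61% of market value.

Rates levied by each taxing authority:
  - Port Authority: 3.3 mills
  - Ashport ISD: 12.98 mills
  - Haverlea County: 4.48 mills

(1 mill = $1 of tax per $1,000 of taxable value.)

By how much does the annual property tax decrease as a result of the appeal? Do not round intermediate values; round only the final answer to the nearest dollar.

$6,597

Old assessed value = $1,815,000 × 0.61 = $1,107,150
New assessed value = $1,294,095 × 0.61 = $789,397.95
Combined rate = 0.0033 + 0.01298 + 0.00448 = 0.02076
Old tax = $1,107,150 × 0.02076 = $22,984.434
New tax = $789,397.95 × 0.02076 = $16,387.901442
Reduction = $22,984.434 − $16,387.901442 = $6,596.532558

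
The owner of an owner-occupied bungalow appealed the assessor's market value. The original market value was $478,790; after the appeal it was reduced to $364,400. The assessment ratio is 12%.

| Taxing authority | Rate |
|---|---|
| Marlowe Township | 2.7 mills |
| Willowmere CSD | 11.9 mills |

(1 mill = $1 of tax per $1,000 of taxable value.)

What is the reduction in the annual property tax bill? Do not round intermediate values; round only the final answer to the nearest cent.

$200.41

Old assessed value = $478,790 × 0.12 = $57,454.8
New assessed value = $364,400 × 0.12 = $43,728
Combined rate = 0.0027 + 0.0119 = 0.0146
Old tax = $57,454.8 × 0.0146 = $838.84008
New tax = $43,728 × 0.0146 = $638.4288
Reduction = $838.84008 − $638.4288 = $200.41128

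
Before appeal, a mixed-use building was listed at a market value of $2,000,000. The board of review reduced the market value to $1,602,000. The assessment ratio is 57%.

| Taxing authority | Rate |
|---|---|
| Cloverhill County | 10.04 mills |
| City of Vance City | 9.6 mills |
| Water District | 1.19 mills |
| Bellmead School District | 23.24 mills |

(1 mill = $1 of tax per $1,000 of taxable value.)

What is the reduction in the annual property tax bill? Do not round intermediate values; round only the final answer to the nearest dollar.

Old assessed value = $2,000,000 × 0.57 = $1,140,000
New assessed value = $1,602,000 × 0.57 = $913,140
Combined rate = 0.01004 + 0.0096 + 0.00119 + 0.02324 = 0.04407
Old tax = $1,140,000 × 0.04407 = $50,239.8
New tax = $913,140 × 0.04407 = $40,242.0798
Reduction = $50,239.8 − $40,242.0798 = $9,997.7202

$9,998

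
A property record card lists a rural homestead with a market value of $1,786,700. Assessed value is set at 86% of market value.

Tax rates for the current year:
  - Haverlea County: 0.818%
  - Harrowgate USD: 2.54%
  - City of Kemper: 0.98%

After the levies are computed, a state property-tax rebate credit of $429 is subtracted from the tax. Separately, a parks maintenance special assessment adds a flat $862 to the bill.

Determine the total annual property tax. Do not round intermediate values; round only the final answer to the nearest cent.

Assessed value = $1,786,700 × 0.86 = $1,536,562
Haverlea County: $1,536,562 × 0.00818 = $12,569.07716
Harrowgate USD: $1,536,562 × 0.0254 = $39,028.6748
City of Kemper: $1,536,562 × 0.0098 = $15,058.3076
Levies subtotal = $66,656.05956
After credit = $66,656.05956 − $429 = $66,227.05956
Total = $66,227.05956 + $862 = $67,089.05956

$67,089.06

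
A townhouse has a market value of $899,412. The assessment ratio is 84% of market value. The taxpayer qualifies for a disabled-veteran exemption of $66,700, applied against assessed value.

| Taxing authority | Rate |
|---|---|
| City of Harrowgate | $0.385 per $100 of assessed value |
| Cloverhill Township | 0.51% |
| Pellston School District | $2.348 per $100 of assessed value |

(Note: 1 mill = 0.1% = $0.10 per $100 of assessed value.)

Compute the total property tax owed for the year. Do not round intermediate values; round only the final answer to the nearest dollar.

$22,338

Assessed value = $899,412 × 0.84 = $755,506.08
Taxable value = $755,506.08 − $66,700 = $688,806.08
City of Harrowgate: $688,806.08 × 0.00385 = $2,651.903408
Cloverhill Township: $688,806.08 × 0.0051 = $3,512.911008
Pellston School District: $688,806.08 × 0.02348 = $16,173.1667584
Total = $22,337.9811744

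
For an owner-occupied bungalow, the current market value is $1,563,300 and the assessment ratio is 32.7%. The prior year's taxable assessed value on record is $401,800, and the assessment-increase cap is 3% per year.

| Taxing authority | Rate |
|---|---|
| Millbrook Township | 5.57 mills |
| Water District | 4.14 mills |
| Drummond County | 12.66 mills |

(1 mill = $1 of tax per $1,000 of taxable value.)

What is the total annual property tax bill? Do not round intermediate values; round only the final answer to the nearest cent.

Uncapped assessed value = $1,563,300 × 0.327 = $511,199.1
Cap limit = $401,800 × 1.03 = $413,854
Taxable assessed value = min($511,199.1, $413,854) = $413,854 (cap binds)
Millbrook Township: $413,854 × 0.00557 = $2,305.16678
Water District: $413,854 × 0.00414 = $1,713.35556
Drummond County: $413,854 × 0.01266 = $5,239.39164
Total = $9,257.91398

$9,257.91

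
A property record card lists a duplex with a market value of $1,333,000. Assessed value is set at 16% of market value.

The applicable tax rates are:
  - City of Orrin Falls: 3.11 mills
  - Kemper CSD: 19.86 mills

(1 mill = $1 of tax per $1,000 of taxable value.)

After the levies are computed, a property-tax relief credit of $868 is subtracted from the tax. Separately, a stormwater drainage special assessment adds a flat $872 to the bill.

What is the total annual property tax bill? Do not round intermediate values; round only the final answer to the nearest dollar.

Assessed value = $1,333,000 × 0.16 = $213,280
City of Orrin Falls: $213,280 × 0.00311 = $663.3008
Kemper CSD: $213,280 × 0.01986 = $4,235.7408
Levies subtotal = $4,899.0416
After credit = $4,899.0416 − $868 = $4,031.0416
Total = $4,031.0416 + $872 = $4,903.0416

$4,903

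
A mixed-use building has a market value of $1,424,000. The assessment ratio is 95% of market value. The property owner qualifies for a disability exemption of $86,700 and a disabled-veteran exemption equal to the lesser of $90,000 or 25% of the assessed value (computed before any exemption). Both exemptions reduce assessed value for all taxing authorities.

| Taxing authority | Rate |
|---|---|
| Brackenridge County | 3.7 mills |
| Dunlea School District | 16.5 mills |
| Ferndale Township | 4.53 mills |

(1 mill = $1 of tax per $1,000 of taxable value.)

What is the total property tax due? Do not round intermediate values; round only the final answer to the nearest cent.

Assessed value = $1,424,000 × 0.95 = $1,352,800
Disabled-veteran exemption = min($90,000, 25% × $1,352,800) = min($90,000, $338,200) = $90,000 (dollar cap binds)
Taxable value = $1,352,800 − $86,700 − $90,000 = $1,176,100
Brackenridge County: $1,176,100 × 0.0037 = $4,351.57
Dunlea School District: $1,176,100 × 0.0165 = $19,405.65
Ferndale Township: $1,176,100 × 0.00453 = $5,327.733
Total = $29,084.953

$29,084.95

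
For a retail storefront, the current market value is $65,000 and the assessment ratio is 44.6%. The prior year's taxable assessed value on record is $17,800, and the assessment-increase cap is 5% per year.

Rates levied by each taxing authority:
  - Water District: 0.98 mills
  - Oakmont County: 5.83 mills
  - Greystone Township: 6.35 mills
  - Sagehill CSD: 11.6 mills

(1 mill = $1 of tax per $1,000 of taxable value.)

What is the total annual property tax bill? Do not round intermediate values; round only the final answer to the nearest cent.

$462.76

Uncapped assessed value = $65,000 × 0.446 = $28,990
Cap limit = $17,800 × 1.05 = $18,690
Taxable assessed value = min($28,990, $18,690) = $18,690 (cap binds)
Water District: $18,690 × 0.00098 = $18.3162
Oakmont County: $18,690 × 0.00583 = $108.9627
Greystone Township: $18,690 × 0.00635 = $118.6815
Sagehill CSD: $18,690 × 0.0116 = $216.804
Total = $462.7644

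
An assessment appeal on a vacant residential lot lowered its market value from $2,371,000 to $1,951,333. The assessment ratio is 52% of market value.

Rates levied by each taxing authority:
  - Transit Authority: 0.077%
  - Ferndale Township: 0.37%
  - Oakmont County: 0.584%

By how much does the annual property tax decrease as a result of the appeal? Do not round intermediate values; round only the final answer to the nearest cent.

Old assessed value = $2,371,000 × 0.52 = $1,232,920
New assessed value = $1,951,333 × 0.52 = $1,014,693.16
Combined rate = 0.00077 + 0.0037 + 0.00584 = 0.01031
Old tax = $1,232,920 × 0.01031 = $12,711.4052
New tax = $1,014,693.16 × 0.01031 = $10,461.4864796
Reduction = $12,711.4052 − $10,461.4864796 = $2,249.9187204

$2,249.92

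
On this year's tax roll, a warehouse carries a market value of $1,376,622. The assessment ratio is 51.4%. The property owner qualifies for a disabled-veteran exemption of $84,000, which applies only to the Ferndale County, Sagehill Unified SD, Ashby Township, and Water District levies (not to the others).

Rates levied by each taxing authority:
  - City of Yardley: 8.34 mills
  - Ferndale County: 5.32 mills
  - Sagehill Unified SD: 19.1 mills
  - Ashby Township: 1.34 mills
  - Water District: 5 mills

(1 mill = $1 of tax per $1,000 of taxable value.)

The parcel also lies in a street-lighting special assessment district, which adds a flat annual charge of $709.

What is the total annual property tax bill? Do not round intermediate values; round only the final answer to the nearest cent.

Assessed value = $1,376,622 × 0.514 = $707,583.708
City of Yardley: $707,583.708 × 0.00834 = $5,901.24812472
Ferndale County: ($707,583.708 − $84,000) × 0.00532 = $623,583.708 × 0.00532 = $3,317.46532656
Sagehill Unified SD: ($707,583.708 − $84,000) × 0.0191 = $623,583.708 × 0.0191 = $11,910.4488228
Ashby Township: ($707,583.708 − $84,000) × 0.00134 = $623,583.708 × 0.00134 = $835.60216872
Water District: ($707,583.708 − $84,000) × 0.005 = $623,583.708 × 0.005 = $3,117.91854
Levies subtotal = $25,082.6829828
Total = $25,082.6829828 + $709 = $25,791.6829828

$25,791.68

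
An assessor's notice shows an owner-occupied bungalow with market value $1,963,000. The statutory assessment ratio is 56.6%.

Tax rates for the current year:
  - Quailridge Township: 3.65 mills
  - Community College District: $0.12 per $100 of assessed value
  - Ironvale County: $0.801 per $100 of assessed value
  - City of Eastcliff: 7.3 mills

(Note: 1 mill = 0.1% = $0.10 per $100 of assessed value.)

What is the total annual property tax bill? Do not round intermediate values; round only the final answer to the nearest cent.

$22,398.93

Assessed value = $1,963,000 × 0.566 = $1,111,058
Quailridge Township: $1,111,058 × 0.00365 = $4,055.3617
Community College District: $1,111,058 × 0.0012 = $1,333.2696
Ironvale County: $1,111,058 × 0.00801 = $8,899.57458
City of Eastcliff: $1,111,058 × 0.0073 = $8,110.7234
Total = $22,398.92928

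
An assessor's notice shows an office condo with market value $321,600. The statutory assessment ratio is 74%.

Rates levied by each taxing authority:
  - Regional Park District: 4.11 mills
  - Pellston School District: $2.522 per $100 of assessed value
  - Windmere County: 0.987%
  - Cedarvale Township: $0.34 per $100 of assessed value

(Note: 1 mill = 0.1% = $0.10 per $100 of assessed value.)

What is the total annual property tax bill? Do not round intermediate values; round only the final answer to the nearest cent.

$10,138.12

Assessed value = $321,600 × 0.74 = $237,984
Regional Park District: $237,984 × 0.00411 = $978.11424
Pellston School District: $237,984 × 0.02522 = $6,001.95648
Windmere County: $237,984 × 0.00987 = $2,348.90208
Cedarvale Township: $237,984 × 0.0034 = $809.1456
Total = $10,138.1184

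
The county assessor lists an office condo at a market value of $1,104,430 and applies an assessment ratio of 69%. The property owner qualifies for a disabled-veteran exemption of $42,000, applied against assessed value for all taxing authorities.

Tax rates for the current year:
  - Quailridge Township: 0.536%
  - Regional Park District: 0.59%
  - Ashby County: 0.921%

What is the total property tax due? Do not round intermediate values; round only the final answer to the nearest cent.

$14,739.56

Assessed value = $1,104,430 × 0.69 = $762,056.7
Taxable value = $762,056.7 − $42,000 = $720,056.7
Quailridge Township: $720,056.7 × 0.00536 = $3,859.503912
Regional Park District: $720,056.7 × 0.0059 = $4,248.33453
Ashby County: $720,056.7 × 0.00921 = $6,631.722207
Total = $3,859.503912 + $4,248.33453 + $6,631.722207 = $14,739.560649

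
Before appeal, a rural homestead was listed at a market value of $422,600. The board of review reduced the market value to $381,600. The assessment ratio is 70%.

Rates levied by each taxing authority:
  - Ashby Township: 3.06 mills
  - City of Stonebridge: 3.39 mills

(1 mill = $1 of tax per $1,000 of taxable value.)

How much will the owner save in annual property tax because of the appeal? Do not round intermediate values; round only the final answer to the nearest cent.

Old assessed value = $422,600 × 0.7 = $295,820
New assessed value = $381,600 × 0.7 = $267,120
Combined rate = 0.00306 + 0.00339 = 0.00645
Old tax = $295,820 × 0.00645 = $1,908.039
New tax = $267,120 × 0.00645 = $1,722.924
Reduction = $1,908.039 − $1,722.924 = $185.115

$185.12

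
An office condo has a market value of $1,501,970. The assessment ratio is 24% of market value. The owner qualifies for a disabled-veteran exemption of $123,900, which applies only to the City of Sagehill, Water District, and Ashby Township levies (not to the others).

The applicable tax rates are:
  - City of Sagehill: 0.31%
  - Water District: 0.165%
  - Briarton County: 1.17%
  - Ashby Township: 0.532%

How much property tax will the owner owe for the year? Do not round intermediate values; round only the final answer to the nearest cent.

$6,599.82

Assessed value = $1,501,970 × 0.24 = $360,472.8
City of Sagehill: ($360,472.8 − $123,900) × 0.0031 = $236,572.8 × 0.0031 = $733.37568
Water District: ($360,472.8 − $123,900) × 0.00165 = $236,572.8 × 0.00165 = $390.34512
Briarton County: $360,472.8 × 0.0117 = $4,217.53176
Ashby Township: ($360,472.8 − $123,900) × 0.00532 = $236,572.8 × 0.00532 = $1,258.567296
Total = $6,599.819856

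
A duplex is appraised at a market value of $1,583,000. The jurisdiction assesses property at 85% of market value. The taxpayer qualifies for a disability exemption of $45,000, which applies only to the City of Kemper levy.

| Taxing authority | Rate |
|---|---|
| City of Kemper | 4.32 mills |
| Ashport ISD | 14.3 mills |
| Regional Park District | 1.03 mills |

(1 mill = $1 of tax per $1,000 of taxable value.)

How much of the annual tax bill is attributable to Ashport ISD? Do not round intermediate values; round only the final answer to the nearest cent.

$19,241.37

Assessed value = $1,583,000 × 0.85 = $1,345,550
Ashport ISD taxable value = $1,345,550 (exemption does not apply)
Ashport ISD levy = $1,345,550 × 0.0143 = $19,241.365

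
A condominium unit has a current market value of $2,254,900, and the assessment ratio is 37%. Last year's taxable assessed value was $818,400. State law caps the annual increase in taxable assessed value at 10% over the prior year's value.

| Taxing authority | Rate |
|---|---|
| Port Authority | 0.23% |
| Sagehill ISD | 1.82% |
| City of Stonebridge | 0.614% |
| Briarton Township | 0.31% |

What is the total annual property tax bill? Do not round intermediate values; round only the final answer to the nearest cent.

Uncapped assessed value = $2,254,900 × 0.37 = $834,313
Cap limit = $818,400 × 1.1 = $900,240
Taxable assessed value = min($834,313, $900,240) = $834,313 (cap does not bind)
Port Authority: $834,313 × 0.0023 = $1,918.9199
Sagehill ISD: $834,313 × 0.0182 = $15,184.4966
City of Stonebridge: $834,313 × 0.00614 = $5,122.68182
Briarton Township: $834,313 × 0.0031 = $2,586.3703
Total = $24,812.46862

$24,812.47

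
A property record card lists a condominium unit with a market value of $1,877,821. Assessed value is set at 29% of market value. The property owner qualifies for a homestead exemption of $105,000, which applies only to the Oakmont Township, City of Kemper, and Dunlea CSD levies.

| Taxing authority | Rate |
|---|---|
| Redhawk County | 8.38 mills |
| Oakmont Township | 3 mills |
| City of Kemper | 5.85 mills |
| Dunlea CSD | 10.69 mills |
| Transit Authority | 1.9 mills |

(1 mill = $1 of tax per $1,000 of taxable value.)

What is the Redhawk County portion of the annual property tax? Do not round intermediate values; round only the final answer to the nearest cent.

$4,563.48

Assessed value = $1,877,821 × 0.29 = $544,568.09
Redhawk County taxable value = $544,568.09 (exemption does not apply)
Redhawk County levy = $544,568.09 × 0.00838 = $4,563.4805942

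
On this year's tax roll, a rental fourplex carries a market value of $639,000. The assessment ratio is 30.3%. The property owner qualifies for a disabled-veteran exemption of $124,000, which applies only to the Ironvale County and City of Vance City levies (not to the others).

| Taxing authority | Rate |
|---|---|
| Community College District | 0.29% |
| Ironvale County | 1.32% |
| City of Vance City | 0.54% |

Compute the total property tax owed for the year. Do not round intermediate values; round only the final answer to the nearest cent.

Assessed value = $639,000 × 0.303 = $193,617
Community College District: $193,617 × 0.0029 = $561.4893
Ironvale County: ($193,617 − $124,000) × 0.0132 = $69,617 × 0.0132 = $918.9444
City of Vance City: ($193,617 − $124,000) × 0.0054 = $69,617 × 0.0054 = $375.9318
Total = $1,856.3655

$1,856.37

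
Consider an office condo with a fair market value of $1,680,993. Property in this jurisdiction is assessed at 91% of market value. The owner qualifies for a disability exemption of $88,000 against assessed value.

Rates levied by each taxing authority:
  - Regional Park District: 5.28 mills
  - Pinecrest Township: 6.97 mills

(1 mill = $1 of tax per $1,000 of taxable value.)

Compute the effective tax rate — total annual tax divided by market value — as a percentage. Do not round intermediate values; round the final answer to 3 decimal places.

1.051%

Assessed value = $1,680,993 × 0.91 = $1,529,703.63
Taxable value = $1,529,703.63 − $88,000 = $1,441,703.63
Regional Park District: $1,441,703.63 × 0.00528 = $7,612.1951664
Pinecrest Township: $1,441,703.63 × 0.00697 = $10,048.6743011
Total tax = $17,660.8694675
Effective rate = $17,660.8694675 ÷ $1,680,993 = 1.051% of market value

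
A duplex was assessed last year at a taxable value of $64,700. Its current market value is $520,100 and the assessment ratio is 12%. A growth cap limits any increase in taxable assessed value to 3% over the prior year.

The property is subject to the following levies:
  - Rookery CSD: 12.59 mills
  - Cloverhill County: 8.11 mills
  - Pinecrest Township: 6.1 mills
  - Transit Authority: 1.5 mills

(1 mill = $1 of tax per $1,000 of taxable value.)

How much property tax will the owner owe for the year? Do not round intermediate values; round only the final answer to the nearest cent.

Uncapped assessed value = $520,100 × 0.12 = $62,412
Cap limit = $64,700 × 1.03 = $66,641
Taxable assessed value = min($62,412, $66,641) = $62,412 (cap does not bind)
Rookery CSD: $62,412 × 0.01259 = $785.76708
Cloverhill County: $62,412 × 0.00811 = $506.16132
Pinecrest Township: $62,412 × 0.0061 = $380.7132
Transit Authority: $62,412 × 0.0015 = $93.618
Total = $1,766.2596

$1,766.26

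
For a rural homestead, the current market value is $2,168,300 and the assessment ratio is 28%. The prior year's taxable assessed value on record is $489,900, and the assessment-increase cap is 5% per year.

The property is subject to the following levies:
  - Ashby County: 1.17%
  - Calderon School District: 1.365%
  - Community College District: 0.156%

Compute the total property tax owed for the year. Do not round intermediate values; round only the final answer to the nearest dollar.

Uncapped assessed value = $2,168,300 × 0.28 = $607,124
Cap limit = $489,900 × 1.05 = $514,395
Taxable assessed value = min($607,124, $514,395) = $514,395 (cap binds)
Ashby County: $514,395 × 0.0117 = $6,018.4215
Calderon School District: $514,395 × 0.01365 = $7,021.49175
Community College District: $514,395 × 0.00156 = $802.4562
Total = $13,842.36945

$13,842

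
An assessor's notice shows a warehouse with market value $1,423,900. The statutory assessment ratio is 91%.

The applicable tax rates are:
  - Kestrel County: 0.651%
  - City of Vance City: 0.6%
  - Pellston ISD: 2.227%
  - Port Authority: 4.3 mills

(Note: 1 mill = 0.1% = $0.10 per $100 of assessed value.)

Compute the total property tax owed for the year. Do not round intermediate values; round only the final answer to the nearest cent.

$50,637.87

Assessed value = $1,423,900 × 0.91 = $1,295,749
Kestrel County: $1,295,749 × 0.00651 = $8,435.32599
City of Vance City: $1,295,749 × 0.006 = $7,774.494
Pellston ISD: $1,295,749 × 0.02227 = $28,856.33023
Port Authority: $1,295,749 × 0.0043 = $5,571.7207
Total = $50,637.87092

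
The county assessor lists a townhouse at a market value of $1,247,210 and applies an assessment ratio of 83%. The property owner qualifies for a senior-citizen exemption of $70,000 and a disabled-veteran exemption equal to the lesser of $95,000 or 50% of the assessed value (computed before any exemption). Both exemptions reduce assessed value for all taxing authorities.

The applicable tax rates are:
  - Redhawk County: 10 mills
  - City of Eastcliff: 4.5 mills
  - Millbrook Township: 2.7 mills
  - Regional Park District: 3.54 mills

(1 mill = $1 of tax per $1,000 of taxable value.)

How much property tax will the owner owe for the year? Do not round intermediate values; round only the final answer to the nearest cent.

$18,047.62

Assessed value = $1,247,210 × 0.83 = $1,035,184.3
Disabled-veteran exemption = min($95,000, 50% × $1,035,184.3) = min($95,000, $517,592.15) = $95,000 (dollar cap binds)
Taxable value = $1,035,184.3 − $70,000 − $95,000 = $870,184.3
Redhawk County: $870,184.3 × 0.01 = $8,701.843
City of Eastcliff: $870,184.3 × 0.0045 = $3,915.82935
Millbrook Township: $870,184.3 × 0.0027 = $2,349.49761
Regional Park District: $870,184.3 × 0.00354 = $3,080.452422
Total = $18,047.622382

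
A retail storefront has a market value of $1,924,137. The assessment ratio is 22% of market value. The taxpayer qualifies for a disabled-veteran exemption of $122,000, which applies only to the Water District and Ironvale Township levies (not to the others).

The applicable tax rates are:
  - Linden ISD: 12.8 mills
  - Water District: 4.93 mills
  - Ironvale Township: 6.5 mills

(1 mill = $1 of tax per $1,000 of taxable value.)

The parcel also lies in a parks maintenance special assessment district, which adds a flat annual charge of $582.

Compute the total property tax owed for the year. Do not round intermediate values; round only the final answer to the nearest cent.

Assessed value = $1,924,137 × 0.22 = $423,310.14
Linden ISD: $423,310.14 × 0.0128 = $5,418.369792
Water District: ($423,310.14 − $122,000) × 0.00493 = $301,310.14 × 0.00493 = $1,485.4589902
Ironvale Township: ($423,310.14 − $122,000) × 0.0065 = $301,310.14 × 0.0065 = $1,958.51591
Levies subtotal = $8,862.3446922
Total = $8,862.3446922 + $582 = $9,444.3446922

$9,444.34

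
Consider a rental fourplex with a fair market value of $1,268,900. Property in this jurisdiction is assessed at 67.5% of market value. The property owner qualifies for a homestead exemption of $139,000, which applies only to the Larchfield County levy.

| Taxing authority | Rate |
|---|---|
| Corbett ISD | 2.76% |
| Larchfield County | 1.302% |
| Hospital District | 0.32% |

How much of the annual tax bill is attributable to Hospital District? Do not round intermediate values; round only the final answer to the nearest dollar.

Assessed value = $1,268,900 × 0.675 = $856,507.5
Hospital District taxable value = $856,507.5 (exemption does not apply)
Hospital District levy = $856,507.5 × 0.0032 = $2,740.824

$2,741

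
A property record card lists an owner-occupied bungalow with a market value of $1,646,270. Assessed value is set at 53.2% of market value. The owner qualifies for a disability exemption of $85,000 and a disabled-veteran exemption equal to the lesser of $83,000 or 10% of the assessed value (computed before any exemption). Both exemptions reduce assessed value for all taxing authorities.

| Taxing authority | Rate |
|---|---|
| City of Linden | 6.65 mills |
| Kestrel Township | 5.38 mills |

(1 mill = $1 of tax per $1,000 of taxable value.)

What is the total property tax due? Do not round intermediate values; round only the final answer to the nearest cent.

$8,515.02

Assessed value = $1,646,270 × 0.532 = $875,815.64
Disabled-veteran exemption = min($83,000, 10% × $875,815.64) = min($83,000, $87,581.564) = $83,000 (dollar cap binds)
Taxable value = $875,815.64 − $85,000 − $83,000 = $707,815.64
City of Linden: $707,815.64 × 0.00665 = $4,706.974006
Kestrel Township: $707,815.64 × 0.00538 = $3,808.0481432
Total = $8,515.0221492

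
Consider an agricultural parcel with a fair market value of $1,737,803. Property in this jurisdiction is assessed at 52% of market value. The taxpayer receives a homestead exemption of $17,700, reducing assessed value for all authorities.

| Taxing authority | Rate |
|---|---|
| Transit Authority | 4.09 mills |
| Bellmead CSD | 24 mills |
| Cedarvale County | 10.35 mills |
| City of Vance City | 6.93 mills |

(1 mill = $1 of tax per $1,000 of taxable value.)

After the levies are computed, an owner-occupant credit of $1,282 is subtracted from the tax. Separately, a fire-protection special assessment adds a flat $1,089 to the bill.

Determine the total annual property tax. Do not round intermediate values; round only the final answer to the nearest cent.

$40,002.89

Assessed value = $1,737,803 × 0.52 = $903,657.56
Taxable value = $903,657.56 − $17,700 = $885,957.56
Transit Authority: $885,957.56 × 0.00409 = $3,623.5664204
Bellmead CSD: $885,957.56 × 0.024 = $21,262.98144
Cedarvale County: $885,957.56 × 0.01035 = $9,169.660746
City of Vance City: $885,957.56 × 0.00693 = $6,139.6858908
Levies subtotal = $40,195.8944972
After credit = $40,195.8944972 − $1,282 = $38,913.8944972
Total = $38,913.8944972 + $1,089 = $40,002.8944972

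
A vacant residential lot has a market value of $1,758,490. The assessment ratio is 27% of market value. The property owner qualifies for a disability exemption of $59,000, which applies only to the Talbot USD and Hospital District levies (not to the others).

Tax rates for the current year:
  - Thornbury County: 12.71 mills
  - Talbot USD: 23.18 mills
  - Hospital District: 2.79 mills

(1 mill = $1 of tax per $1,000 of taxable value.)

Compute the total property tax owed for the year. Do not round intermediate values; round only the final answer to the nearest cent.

Assessed value = $1,758,490 × 0.27 = $474,792.3
Thornbury County: $474,792.3 × 0.01271 = $6,034.610133
Talbot USD: ($474,792.3 − $59,000) × 0.02318 = $415,792.3 × 0.02318 = $9,638.065514
Hospital District: ($474,792.3 − $59,000) × 0.00279 = $415,792.3 × 0.00279 = $1,160.060517
Total = $16,832.736164

$16,832.74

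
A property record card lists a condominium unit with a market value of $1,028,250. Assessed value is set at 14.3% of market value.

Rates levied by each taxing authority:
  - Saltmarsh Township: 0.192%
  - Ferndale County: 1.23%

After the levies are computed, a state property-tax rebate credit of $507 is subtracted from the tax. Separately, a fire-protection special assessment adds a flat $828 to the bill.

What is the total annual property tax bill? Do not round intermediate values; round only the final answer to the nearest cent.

$2,411.91

Assessed value = $1,028,250 × 0.143 = $147,039.75
Saltmarsh Township: $147,039.75 × 0.00192 = $282.31632
Ferndale County: $147,039.75 × 0.0123 = $1,808.588925
Levies subtotal = $2,090.905245
After credit = $2,090.905245 − $507 = $1,583.905245
Total = $1,583.905245 + $828 = $2,411.905245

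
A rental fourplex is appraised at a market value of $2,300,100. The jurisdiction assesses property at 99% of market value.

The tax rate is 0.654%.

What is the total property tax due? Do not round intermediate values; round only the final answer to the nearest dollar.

Assessed value = $2,300,100 × 0.99 = $2,277,099
Tax = $2,277,099 × 0.00654 = $14,892.22746

$14,892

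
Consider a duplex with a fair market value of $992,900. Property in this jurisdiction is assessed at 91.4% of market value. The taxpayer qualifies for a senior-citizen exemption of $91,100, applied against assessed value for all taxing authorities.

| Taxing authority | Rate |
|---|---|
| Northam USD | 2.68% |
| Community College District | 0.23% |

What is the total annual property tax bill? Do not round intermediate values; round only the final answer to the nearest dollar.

Assessed value = $992,900 × 0.914 = $907,510.6
Taxable value = $907,510.6 − $91,100 = $816,410.6
Northam USD: $816,410.6 × 0.0268 = $21,879.80408
Community College District: $816,410.6 × 0.0023 = $1,877.74438
Total = $21,879.80408 + $1,877.74438 = $23,757.54846

$23,758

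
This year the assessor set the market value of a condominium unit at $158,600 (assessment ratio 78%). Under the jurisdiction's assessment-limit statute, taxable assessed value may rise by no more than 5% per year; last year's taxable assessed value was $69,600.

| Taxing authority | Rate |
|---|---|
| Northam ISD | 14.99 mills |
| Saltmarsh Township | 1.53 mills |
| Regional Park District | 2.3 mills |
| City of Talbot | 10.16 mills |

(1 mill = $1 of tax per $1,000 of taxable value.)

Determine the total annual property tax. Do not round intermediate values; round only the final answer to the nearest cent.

Uncapped assessed value = $158,600 × 0.78 = $123,708
Cap limit = $69,600 × 1.05 = $73,080
Taxable assessed value = min($123,708, $73,080) = $73,080 (cap binds)
Northam ISD: $73,080 × 0.01499 = $1,095.4692
Saltmarsh Township: $73,080 × 0.00153 = $111.8124
Regional Park District: $73,080 × 0.0023 = $168.084
City of Talbot: $73,080 × 0.01016 = $742.4928
Total = $2,117.8584

$2,117.86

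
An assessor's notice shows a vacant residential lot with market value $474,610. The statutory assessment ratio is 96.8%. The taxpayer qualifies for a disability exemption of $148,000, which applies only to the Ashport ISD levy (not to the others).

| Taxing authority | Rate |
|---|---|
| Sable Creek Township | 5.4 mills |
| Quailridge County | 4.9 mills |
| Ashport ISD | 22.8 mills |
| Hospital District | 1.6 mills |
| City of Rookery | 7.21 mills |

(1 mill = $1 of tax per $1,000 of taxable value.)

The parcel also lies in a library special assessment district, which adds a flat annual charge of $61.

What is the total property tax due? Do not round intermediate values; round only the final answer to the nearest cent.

Assessed value = $474,610 × 0.968 = $459,422.48
Sable Creek Township: $459,422.48 × 0.0054 = $2,480.881392
Quailridge County: $459,422.48 × 0.0049 = $2,251.170152
Ashport ISD: ($459,422.48 − $148,000) × 0.0228 = $311,422.48 × 0.0228 = $7,100.432544
Hospital District: $459,422.48 × 0.0016 = $735.075968
City of Rookery: $459,422.48 × 0.00721 = $3,312.4360808
Levies subtotal = $15,879.9961368
Total = $15,879.9961368 + $61 = $15,940.9961368

$15,941.00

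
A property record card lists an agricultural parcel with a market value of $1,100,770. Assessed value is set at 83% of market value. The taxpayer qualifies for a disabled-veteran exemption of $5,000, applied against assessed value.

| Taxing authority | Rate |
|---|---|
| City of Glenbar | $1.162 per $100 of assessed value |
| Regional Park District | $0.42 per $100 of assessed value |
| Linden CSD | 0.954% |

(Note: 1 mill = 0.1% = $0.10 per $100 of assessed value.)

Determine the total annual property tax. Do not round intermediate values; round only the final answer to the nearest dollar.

$23,043

Assessed value = $1,100,770 × 0.83 = $913,639.1
Taxable value = $913,639.1 − $5,000 = $908,639.1
City of Glenbar: $908,639.1 × 0.01162 = $10,558.386342
Regional Park District: $908,639.1 × 0.0042 = $3,816.28422
Linden CSD: $908,639.1 × 0.00954 = $8,668.417014
Total = $23,043.087576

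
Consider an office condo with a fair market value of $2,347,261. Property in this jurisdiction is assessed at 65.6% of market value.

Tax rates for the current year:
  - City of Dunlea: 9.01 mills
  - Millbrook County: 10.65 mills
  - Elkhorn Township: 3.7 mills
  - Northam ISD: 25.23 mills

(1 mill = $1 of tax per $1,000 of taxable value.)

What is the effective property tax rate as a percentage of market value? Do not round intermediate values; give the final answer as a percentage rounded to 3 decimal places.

Assessed value = $2,347,261 × 0.656 = $1,539,803.216
City of Dunlea: $1,539,803.216 × 0.00901 = $13,873.62697616
Millbrook County: $1,539,803.216 × 0.01065 = $16,398.9042504
Elkhorn Township: $1,539,803.216 × 0.0037 = $5,697.2718992
Northam ISD: $1,539,803.216 × 0.02523 = $38,849.23513968
Total tax = $74,819.03826544
Effective rate = $74,819.03826544 ÷ $2,347,261 = 3.188% of market value

3.188%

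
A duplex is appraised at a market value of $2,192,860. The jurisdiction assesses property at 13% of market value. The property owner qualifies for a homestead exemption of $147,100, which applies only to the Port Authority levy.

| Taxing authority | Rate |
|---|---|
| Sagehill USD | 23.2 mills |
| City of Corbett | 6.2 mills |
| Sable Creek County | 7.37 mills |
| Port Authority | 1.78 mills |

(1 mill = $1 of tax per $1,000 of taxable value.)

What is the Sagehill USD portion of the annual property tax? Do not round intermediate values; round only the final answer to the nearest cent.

Assessed value = $2,192,860 × 0.13 = $285,071.8
Sagehill USD taxable value = $285,071.8 (exemption does not apply)
Sagehill USD levy = $285,071.8 × 0.0232 = $6,613.66576

$6,613.67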